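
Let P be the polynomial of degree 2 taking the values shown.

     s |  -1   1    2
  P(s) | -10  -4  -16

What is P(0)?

Using the Lagrange interpolation formula with nodes -1, 1, 2:
  L_0(s) = (s - 1)(s - 2) / 6
  L_1(s) = (s + 1)(s - 2) / -2
  L_2(s) = (s + 1)(s - 1) / 3
Then P(s) = -10·L_0(s) - 4·L_1(s) - 16·L_2(s).
Expanding and collecting terms gives P(s) = -5s^2 + 3s - 2.
Evaluating at s = 0: P(0) = -2.

-2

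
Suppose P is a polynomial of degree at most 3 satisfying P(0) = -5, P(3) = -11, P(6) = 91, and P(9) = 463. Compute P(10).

Write P(t) = at^3 + bt^2 + ct + d. Substituting each data point gives a linear system:
  d = -5
  27a + 9b + 3c + d = -11
  216a + 36b + 6c + d = 91
  729a + 81b + 9c + d = 463
Solving the system yields a = 1, b = -3, c = -2, d = -5.
So P(t) = t^3 - 3t^2 - 2t - 5.
Then P(10) = 675.

675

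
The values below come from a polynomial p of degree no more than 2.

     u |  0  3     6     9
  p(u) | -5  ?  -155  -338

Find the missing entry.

The 3 known points determine the degree-2 polynomial uniquely.
Write p(u) = au^2 + bu + c. Substituting each data point gives a linear system:
  c = -5
  36a + 6b + c = -155
  81a + 9b + c = -338
Solving the system yields a = -4, b = -1, c = -5.
So p(u) = -4u² - u - 5.
Then p(3) = -44.

-44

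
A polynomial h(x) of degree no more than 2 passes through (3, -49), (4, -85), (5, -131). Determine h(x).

h(x) = -5x^2 - x - 1

Write h(x) = ax^2 + bx + c. Substituting each data point gives a linear system:
  9a + 3b + c = -49
  16a + 4b + c = -85
  25a + 5b + c = -131
Solving the system yields a = -5, b = -1, c = -1.
So h(x) = -5x^2 - x - 1.
Check: h(4) = -85. ✓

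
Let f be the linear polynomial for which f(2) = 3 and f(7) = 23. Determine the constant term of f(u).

-5

Write f(u) = au + b. Substituting each data point gives a linear system:
  2a + b = 3
  7a + b = 23
Solving the system yields a = 4, b = -5.
So f(u) = 4u - 5.
The constant term is -5.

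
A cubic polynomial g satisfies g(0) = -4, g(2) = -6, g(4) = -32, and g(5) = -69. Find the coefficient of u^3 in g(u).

-1

Write g(u) = au^3 + bu^2 + cu + d. Substituting each data point gives a linear system:
  d = -4
  8a + 4b + 2c + d = -6
  64a + 16b + 4c + d = -32
  125a + 25b + 5c + d = -69
Solving the system yields a = -1, b = 3, c = -3, d = -4.
So g(u) = -u^3 + 3u^2 - 3u - 4.
The leading coefficient is -1.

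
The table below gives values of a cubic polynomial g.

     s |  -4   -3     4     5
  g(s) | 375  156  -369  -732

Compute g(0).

Using the Lagrange interpolation formula with nodes -4, -3, 4, 5:
  L_0(s) = (s + 3)(s - 4)(s - 5) / -72
  L_1(s) = (s + 4)(s - 4)(s - 5) / 56
  L_2(s) = (s + 4)(s + 3)(s - 5) / -56
  L_3(s) = (s + 4)(s + 3)(s - 4) / 72
Then g(s) = 375·L_0(s) + 156·L_1(s) - 369·L_2(s) - 732·L_3(s).
Expanding and collecting terms gives g(s) = -6s³ + 3s + 3.
Evaluating at s = 0: g(0) = 3.

3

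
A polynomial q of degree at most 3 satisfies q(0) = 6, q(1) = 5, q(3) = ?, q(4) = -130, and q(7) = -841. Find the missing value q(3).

-45

The 4 known points determine the degree-3 polynomial uniquely.
Write q(x) = ax^3 + bx^2 + cx + d. Substituting each data point gives a linear system:
  d = 6
  a + b + c + d = 5
  64a + 16b + 4c + d = -130
  343a + 49b + 7c + d = -841
Solving the system yields a = -3, b = 4, c = -2, d = 6.
So q(x) = -3x^3 + 4x^2 - 2x + 6.
Then q(3) = -45.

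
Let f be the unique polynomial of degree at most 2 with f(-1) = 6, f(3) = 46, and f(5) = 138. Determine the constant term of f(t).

Write f(t) = at^2 + bt + c. Substituting each data point gives a linear system:
  a - b + c = 6
  9a + 3b + c = 46
  25a + 5b + c = 138
Solving the system yields a = 6, b = -2, c = -2.
So f(t) = 6t² - 2t - 2.
The constant term is -2.

-2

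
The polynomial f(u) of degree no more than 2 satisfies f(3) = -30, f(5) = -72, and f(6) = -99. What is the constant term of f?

3

Write f(u) = au^2 + bu + c. Substituting each data point gives a linear system:
  9a + 3b + c = -30
  25a + 5b + c = -72
  36a + 6b + c = -99
Solving the system yields a = -2, b = -5, c = 3.
So f(u) = -2u^2 - 5u + 3.
The constant term is 3.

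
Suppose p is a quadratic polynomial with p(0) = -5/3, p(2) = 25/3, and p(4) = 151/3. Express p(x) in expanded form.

p(x) = 4x^2 - 3x - 5/3

Using the Lagrange interpolation formula with nodes 0, 2, 4:
  L_0(x) = (x - 2)(x - 4) / 8
  L_1(x) = x(x - 4) / -4
  L_2(x) = x(x - 2) / 8
Then p(x) = -5/3·L_0(x) + 25/3·L_1(x) + 151/3·L_2(x).
Expanding and collecting terms gives p(x) = 4x² - 3x - 5/3.
Check: p(4) = 151/3. ✓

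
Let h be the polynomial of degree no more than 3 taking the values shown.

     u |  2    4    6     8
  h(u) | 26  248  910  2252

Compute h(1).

Forward differences of the values at u = 2, 4, 6, 8:
  h  : 26  248  910  2252
  Δ  : 222  662  1342
  Δ^2: 440  680
  Δ^3: 240
The third differences are constant, confirming degree 3.
Interpolating (Newton forward form) and evaluating at u = 1 gives h(1) = 5.

5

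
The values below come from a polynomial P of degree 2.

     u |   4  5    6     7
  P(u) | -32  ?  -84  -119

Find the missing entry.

The 3 known points determine the degree-2 polynomial uniquely.
Write P(u) = au^2 + bu + c. Substituting each data point gives a linear system:
  16a + 4b + c = -32
  36a + 6b + c = -84
  49a + 7b + c = -119
Solving the system yields a = -3, b = 4, c = 0.
So P(u) = -3u² + 4u.
Then P(5) = -55.

-55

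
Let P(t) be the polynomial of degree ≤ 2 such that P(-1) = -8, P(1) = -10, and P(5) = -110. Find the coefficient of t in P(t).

-1

Write P(t) = at^2 + bt + c. Substituting each data point gives a linear system:
  a - b + c = -8
  a + b + c = -10
  25a + 5b + c = -110
Solving the system yields a = -4, b = -1, c = -5.
So P(t) = -4t² - t - 5.
The coefficient of t is -1.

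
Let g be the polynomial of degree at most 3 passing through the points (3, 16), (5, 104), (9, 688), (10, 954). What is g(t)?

g(t) = t^3 - 5t + 4

Using the Lagrange interpolation formula with nodes 3, 5, 9, 10:
  L_0(t) = (t - 5)(t - 9)(t - 10) / -84
  L_1(t) = (t - 3)(t - 9)(t - 10) / 40
  L_2(t) = (t - 3)(t - 5)(t - 10) / -24
  L_3(t) = (t - 3)(t - 5)(t - 9) / 35
Then g(t) = 16·L_0(t) + 104·L_1(t) + 688·L_2(t) + 954·L_3(t).
Expanding and collecting terms gives g(t) = t³ - 5t + 4.
Check: g(10) = 954. ✓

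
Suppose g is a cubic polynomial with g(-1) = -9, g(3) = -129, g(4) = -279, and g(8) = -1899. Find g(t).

g(t) = -3t^3 - 6t^2 + 3t - 3

Using the Lagrange interpolation formula with nodes -1, 3, 4, 8:
  L_0(t) = (t - 3)(t - 4)(t - 8) / -180
  L_1(t) = (t + 1)(t - 4)(t - 8) / 20
  L_2(t) = (t + 1)(t - 3)(t - 8) / -20
  L_3(t) = (t + 1)(t - 3)(t - 4) / 180
Then g(t) = -9·L_0(t) - 129·L_1(t) - 279·L_2(t) - 1899·L_3(t).
Expanding and collecting terms gives g(t) = -3t^3 - 6t^2 + 3t - 3.
Check: g(8) = -1899. ✓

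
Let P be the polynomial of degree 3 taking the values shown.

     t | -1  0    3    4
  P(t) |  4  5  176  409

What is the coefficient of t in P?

Write P(t) = at^3 + bt^2 + ct + d. Substituting each data point gives a linear system:
  -a + b - c + d = 4
  d = 5
  27a + 9b + 3c + d = 176
  64a + 16b + 4c + d = 409
Solving the system yields a = 6, b = 2, c = -3, d = 5.
So P(t) = 6t³ + 2t² - 3t + 5.
The coefficient of t is -3.

-3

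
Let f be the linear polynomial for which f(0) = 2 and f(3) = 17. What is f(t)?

Write f(t) = at + b. Substituting each data point gives a linear system:
  b = 2
  3a + b = 17
Solving the system yields a = 5, b = 2.
So f(t) = 5t + 2.
Check: f(0) = 2. ✓

f(t) = 5t + 2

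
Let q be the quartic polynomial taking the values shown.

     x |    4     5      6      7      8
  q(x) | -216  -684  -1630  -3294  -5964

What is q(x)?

q(x) = -2x^4 + 4x^3 + 3x^2 - x - 4

Write q(x) = ax^4 + bx^3 + cx^2 + dx + e. Substituting each data point gives a linear system:
  256a + 64b + 16c + 4d + e = -216
  625a + 125b + 25c + 5d + e = -684
  1296a + 216b + 36c + 6d + e = -1630
  2401a + 343b + 49c + 7d + e = -3294
  4096a + 512b + 64c + 8d + e = -5964
Solving the system yields a = -2, b = 4, c = 3, d = -1, e = -4.
So q(x) = -2x^4 + 4x^3 + 3x^2 - x - 4.
Check: q(4) = -216. ✓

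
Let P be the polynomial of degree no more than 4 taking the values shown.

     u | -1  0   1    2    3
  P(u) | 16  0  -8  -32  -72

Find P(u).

Write P(u) = au^4 + bu^3 + cu^2 + du + e. Substituting each data point gives a linear system:
  a - b + c - d + e = 16
  e = 0
  a + b + c + d + e = -8
  16a + 8b + 4c + 2d + e = -32
  81a + 27b + 9c + 3d + e = -72
Solving the system yields a = 1, b = -6, c = 3, d = -6, e = 0.
So P(u) = u⁴ - 6u³ + 3u² - 6u.
Check: P(1) = -8. ✓

P(u) = u^4 - 6u^3 + 3u^2 - 6u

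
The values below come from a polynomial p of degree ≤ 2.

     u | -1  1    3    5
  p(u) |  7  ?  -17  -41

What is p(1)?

The 3 known points determine the degree-2 polynomial uniquely.
Write p(u) = au^2 + bu + c. Substituting each data point gives a linear system:
  a - b + c = 7
  9a + 3b + c = -17
  25a + 5b + c = -41
Solving the system yields a = -1, b = -4, c = 4.
So p(u) = -u² - 4u + 4.
Then p(1) = -1.

-1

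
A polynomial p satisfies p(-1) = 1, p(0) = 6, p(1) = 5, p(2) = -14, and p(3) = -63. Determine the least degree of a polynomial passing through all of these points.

Forward differences of the values at t = -1, 0, 1, 2, 3:
  p  : 1  6  5  -14  -63
  Δ  : 5  -1  -19  -49
  Δ^2: -6  -18  -30
  Δ^3: -12  -12
  Δ^4: 0
The third differences are constant (-12) and nonzero, while all higher differences vanish, so the minimal degree is 3.

3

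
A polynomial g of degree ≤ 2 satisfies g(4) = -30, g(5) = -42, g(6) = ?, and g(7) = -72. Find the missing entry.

-56

The 3 known points determine the degree-2 polynomial uniquely.
Write g(x) = ax^2 + bx + c. Substituting each data point gives a linear system:
  16a + 4b + c = -30
  25a + 5b + c = -42
  49a + 7b + c = -72
Solving the system yields a = -1, b = -3, c = -2.
So g(x) = -x^2 - 3x - 2.
Then g(6) = -56.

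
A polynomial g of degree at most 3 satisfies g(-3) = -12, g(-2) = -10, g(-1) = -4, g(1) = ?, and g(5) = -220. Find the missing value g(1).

The 4 known points determine the degree-3 polynomial uniquely.
Write g(n) = an^3 + bn^2 + cn + d. Substituting each data point gives a linear system:
  -27a + 9b - 3c + d = -12
  -8a + 4b - 2c + d = -10
  -a + b - c + d = -4
  125a + 25b + 5c + d = -220
Solving the system yields a = -1, b = -4, c = 1, d = 0.
So g(n) = -n³ - 4n² + n.
Then g(1) = -4.

-4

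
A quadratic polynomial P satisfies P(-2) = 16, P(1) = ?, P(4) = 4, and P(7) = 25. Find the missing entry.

On equispaced nodes a degree-2 polynomial has vanishing third forward difference, so
  - P(-2) + 3·P(1) - 3·P(4) + P(7) = 0.
Substituting the known values and solving for P(1):
  3·P(1) = 3
  P(1) = 1.

1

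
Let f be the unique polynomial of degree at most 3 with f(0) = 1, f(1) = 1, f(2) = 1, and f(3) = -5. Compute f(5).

Write f(s) = as^3 + bs^2 + cs + d. Substituting each data point gives a linear system:
  d = 1
  a + b + c + d = 1
  8a + 4b + 2c + d = 1
  27a + 9b + 3c + d = -5
Solving the system yields a = -1, b = 3, c = -2, d = 1.
So f(s) = -s^3 + 3s^2 - 2s + 1.
Then f(5) = -59.

-59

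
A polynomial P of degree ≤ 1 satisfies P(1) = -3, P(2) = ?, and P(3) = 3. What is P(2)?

0

On equispaced nodes a degree-1 polynomial has vanishing second forward difference, so
  P(1) - 2·P(2) + P(3) = 0.
Substituting the known values and solving for P(2):
  -2·P(2) = 0
  P(2) = 0.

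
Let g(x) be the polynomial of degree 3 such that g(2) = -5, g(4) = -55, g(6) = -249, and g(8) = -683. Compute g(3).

Using the Lagrange interpolation formula with nodes 2, 4, 6, 8:
  L_0(x) = (x - 4)(x - 6)(x - 8) / -48
  L_1(x) = (x - 2)(x - 6)(x - 8) / 16
  L_2(x) = (x - 2)(x - 4)(x - 8) / -16
  L_3(x) = (x - 2)(x - 4)(x - 6) / 48
Then g(x) = -5·L_0(x) - 55·L_1(x) - 249·L_2(x) - 683·L_3(x).
Expanding and collecting terms gives g(x) = -2x^3 + 6x^2 - 5x - 3.
Evaluating at x = 3: g(3) = -18.

-18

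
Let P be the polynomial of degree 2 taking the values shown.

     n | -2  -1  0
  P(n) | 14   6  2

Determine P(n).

P(n) = 2n^2 - 2n + 2

Write P(n) = an^2 + bn + c. Substituting each data point gives a linear system:
  4a - 2b + c = 14
  a - b + c = 6
  c = 2
Solving the system yields a = 2, b = -2, c = 2.
So P(n) = 2n² - 2n + 2.
Check: P(-1) = 6. ✓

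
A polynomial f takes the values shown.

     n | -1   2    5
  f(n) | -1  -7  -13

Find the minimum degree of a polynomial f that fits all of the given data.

1

Forward differences of the values at n = -1, 2, 5:
  f  : -1  -7  -13
  Δ  : -6  -6
  Δ^2: 0
The first differences are constant (-6) and nonzero, while all higher differences vanish, so the minimal degree is 1.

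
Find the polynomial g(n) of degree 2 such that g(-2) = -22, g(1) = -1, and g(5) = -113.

Write g(n) = an^2 + bn + c. Substituting each data point gives a linear system:
  4a - 2b + c = -22
  a + b + c = -1
  25a + 5b + c = -113
Solving the system yields a = -5, b = 2, c = 2.
So g(n) = -5n^2 + 2n + 2.
Check: g(-2) = -22. ✓

g(n) = -5n^2 + 2n + 2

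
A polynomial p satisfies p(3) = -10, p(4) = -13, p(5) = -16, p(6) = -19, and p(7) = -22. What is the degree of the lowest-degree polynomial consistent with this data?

Forward differences of the values at t = 3, 4, 5, 6, 7:
  p  : -10  -13  -16  -19  -22
  Δ  : -3  -3  -3  -3
  Δ^2: 0  0  0
  Δ^3: 0  0
  Δ^4: 0
The first differences are constant (-3) and nonzero, while all higher differences vanish, so the minimal degree is 1.

1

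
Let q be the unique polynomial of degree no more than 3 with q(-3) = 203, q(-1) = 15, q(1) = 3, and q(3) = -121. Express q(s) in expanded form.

q(s) = -6s^3 + 4s^2 + 5

Write q(s) = as^3 + bs^2 + cs + d. Substituting each data point gives a linear system:
  -27a + 9b - 3c + d = 203
  -a + b - c + d = 15
  a + b + c + d = 3
  27a + 9b + 3c + d = -121
Solving the system yields a = -6, b = 4, c = 0, d = 5.
So q(s) = -6s^3 + 4s^2 + 5.
Check: q(1) = 3. ✓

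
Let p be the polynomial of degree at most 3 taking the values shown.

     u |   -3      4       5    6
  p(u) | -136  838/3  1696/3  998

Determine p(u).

Using the Lagrange interpolation formula with nodes -3, 4, 5, 6:
  L_0(u) = (u - 4)(u - 5)(u - 6) / -504
  L_1(u) = (u + 3)(u - 5)(u - 6) / 14
  L_2(u) = (u + 3)(u - 4)(u - 6) / -8
  L_3(u) = (u + 3)(u - 4)(u - 5) / 18
Then p(u) = -136·L_0(u) + 838/3·L_1(u) + 1696/3·L_2(u) + 998·L_3(u).
Expanding and collecting terms gives p(u) = 5u^3 - (5/3)u^2 - 4u + 2.
Check: p(5) = 1696/3. ✓

p(u) = 5u^3 - (5/3)u^2 - 4u + 2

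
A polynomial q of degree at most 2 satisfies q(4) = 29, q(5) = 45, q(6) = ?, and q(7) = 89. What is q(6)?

65

The 3 known points determine the degree-2 polynomial uniquely.
Write q(s) = as^2 + bs + c. Substituting each data point gives a linear system:
  16a + 4b + c = 29
  25a + 5b + c = 45
  49a + 7b + c = 89
Solving the system yields a = 2, b = -2, c = 5.
So q(s) = 2s^2 - 2s + 5.
Then q(6) = 65.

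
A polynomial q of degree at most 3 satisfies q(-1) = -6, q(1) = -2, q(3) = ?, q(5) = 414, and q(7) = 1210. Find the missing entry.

The 4 known points determine the degree-3 polynomial uniquely.
Write q(s) = as^3 + bs^2 + cs + d. Substituting each data point gives a linear system:
  -a + b - c + d = -6
  a + b + c + d = -2
  125a + 25b + 5c + d = 414
  343a + 49b + 7c + d = 1210
Solving the system yields a = 4, b = -3, c = -2, d = -1.
So q(s) = 4s³ - 3s² - 2s - 1.
Then q(3) = 74.

74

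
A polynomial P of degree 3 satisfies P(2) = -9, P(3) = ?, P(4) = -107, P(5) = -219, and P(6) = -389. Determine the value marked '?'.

The 4 known points determine the degree-3 polynomial uniquely.
Write P(x) = ax^3 + bx^2 + cx + d. Substituting each data point gives a linear system:
  8a + 4b + 2c + d = -9
  64a + 16b + 4c + d = -107
  125a + 25b + 5c + d = -219
  216a + 36b + 6c + d = -389
Solving the system yields a = -2, b = 1, c = 1, d = 1.
So P(x) = -2x³ + x² + x + 1.
Then P(3) = -41.

-41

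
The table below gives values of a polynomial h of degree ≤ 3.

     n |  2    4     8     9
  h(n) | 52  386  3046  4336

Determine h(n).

h(n) = 6n^3 - n^2 + 5n - 2

Using the Lagrange interpolation formula with nodes 2, 4, 8, 9:
  L_0(n) = (n - 4)(n - 8)(n - 9) / -84
  L_1(n) = (n - 2)(n - 8)(n - 9) / 40
  L_2(n) = (n - 2)(n - 4)(n - 9) / -24
  L_3(n) = (n - 2)(n - 4)(n - 8) / 35
Then h(n) = 52·L_0(n) + 386·L_1(n) + 3046·L_2(n) + 4336·L_3(n).
Expanding and collecting terms gives h(n) = 6n^3 - n^2 + 5n - 2.
Check: h(4) = 386. ✓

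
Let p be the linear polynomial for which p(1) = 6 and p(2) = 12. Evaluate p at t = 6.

36

Write p(t) = at + b. Substituting each data point gives a linear system:
  a + b = 6
  2a + b = 12
Solving the system yields a = 6, b = 0.
So p(t) = 6t.
Then p(6) = 36.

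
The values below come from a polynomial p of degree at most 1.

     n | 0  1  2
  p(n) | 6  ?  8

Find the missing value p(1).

The 2 known points determine the degree-1 polynomial uniquely.
Write p(n) = an + b. Substituting each data point gives a linear system:
  b = 6
  2a + b = 8
Solving the system yields a = 1, b = 6.
So p(n) = n + 6.
Then p(1) = 7.

7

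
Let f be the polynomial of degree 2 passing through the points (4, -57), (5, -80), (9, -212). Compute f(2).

Write f(u) = au^2 + bu + c. Substituting each data point gives a linear system:
  16a + 4b + c = -57
  25a + 5b + c = -80
  81a + 9b + c = -212
Solving the system yields a = -2, b = -5, c = -5.
So f(u) = -2u^2 - 5u - 5.
Then f(2) = -23.

-23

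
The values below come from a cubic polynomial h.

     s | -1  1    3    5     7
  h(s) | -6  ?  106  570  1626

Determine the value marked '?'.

-6

On equispaced nodes a degree-3 polynomial has vanishing fourth forward difference, so
  h(-1) - 4·h(1) + 6·h(3) - 4·h(5) + h(7) = 0.
Substituting the known values and solving for h(1):
  -4·h(1) = 24
  h(1) = -6.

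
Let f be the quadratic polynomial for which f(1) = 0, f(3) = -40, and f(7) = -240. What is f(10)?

-495

Using the Lagrange interpolation formula with nodes 1, 3, 7:
  L_0(n) = (n - 3)(n - 7) / 12
  L_1(n) = (n - 1)(n - 7) / -8
  L_2(n) = (n - 1)(n - 3) / 24
Then f(n) = 0·L_0(n) - 40·L_1(n) - 240·L_2(n).
Expanding and collecting terms gives f(n) = -5n^2 + 5.
Evaluating at n = 10: f(10) = -495.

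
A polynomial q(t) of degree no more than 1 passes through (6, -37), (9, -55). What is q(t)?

Write q(t) = at + b. Substituting each data point gives a linear system:
  6a + b = -37
  9a + b = -55
Solving the system yields a = -6, b = -1.
So q(t) = -6t - 1.
Check: q(6) = -37. ✓

q(t) = -6t - 1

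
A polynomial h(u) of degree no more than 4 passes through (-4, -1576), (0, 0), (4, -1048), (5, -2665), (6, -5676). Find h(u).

h(u) = -5u^4 + 4u^3 - 2u^2 + 2u

Write h(u) = au^4 + bu^3 + cu^2 + du + e. Substituting each data point gives a linear system:
  256a - 64b + 16c - 4d + e = -1576
  e = 0
  256a + 64b + 16c + 4d + e = -1048
  625a + 125b + 25c + 5d + e = -2665
  1296a + 216b + 36c + 6d + e = -5676
Solving the system yields a = -5, b = 4, c = -2, d = 2, e = 0.
So h(u) = -5u⁴ + 4u³ - 2u² + 2u.
Check: h(0) = 0. ✓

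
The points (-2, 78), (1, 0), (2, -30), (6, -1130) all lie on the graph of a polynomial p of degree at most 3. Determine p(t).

p(t) = -6t^3 + 5t^2 - 3t + 4

Using the Lagrange interpolation formula with nodes -2, 1, 2, 6:
  L_0(t) = (t - 1)(t - 2)(t - 6) / -96
  L_1(t) = (t + 2)(t - 2)(t - 6) / 15
  L_2(t) = (t + 2)(t - 1)(t - 6) / -16
  L_3(t) = (t + 2)(t - 1)(t - 2) / 160
Then p(t) = 78·L_0(t) + 0·L_1(t) - 30·L_2(t) - 1130·L_3(t).
Expanding and collecting terms gives p(t) = -6t^3 + 5t^2 - 3t + 4.
Check: p(6) = -1130. ✓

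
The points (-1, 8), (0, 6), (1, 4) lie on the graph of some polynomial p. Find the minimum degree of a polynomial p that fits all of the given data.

Forward differences of the values at n = -1, 0, 1:
  p  : 8  6  4
  Δ  : -2  -2
  Δ^2: 0
The first differences are constant (-2) and nonzero, while all higher differences vanish, so the minimal degree is 1.

1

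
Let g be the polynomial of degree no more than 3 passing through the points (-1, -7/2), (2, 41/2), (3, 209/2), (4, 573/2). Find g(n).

g(n) = 6n^3 - 5n^2 - 5n + 5/2

Write g(n) = an^3 + bn^2 + cn + d. Substituting each data point gives a linear system:
  -a + b - c + d = -7/2
  8a + 4b + 2c + d = 41/2
  27a + 9b + 3c + d = 209/2
  64a + 16b + 4c + d = 573/2
Solving the system yields a = 6, b = -5, c = -5, d = 5/2.
So g(n) = 6n^3 - 5n^2 - 5n + 5/2.
Check: g(2) = 41/2. ✓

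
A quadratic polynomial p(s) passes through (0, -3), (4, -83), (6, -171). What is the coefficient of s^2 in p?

-4

Write p(s) = as^2 + bs + c. Substituting each data point gives a linear system:
  c = -3
  16a + 4b + c = -83
  36a + 6b + c = -171
Solving the system yields a = -4, b = -4, c = -3.
So p(s) = -4s² - 4s - 3.
The leading coefficient is -4.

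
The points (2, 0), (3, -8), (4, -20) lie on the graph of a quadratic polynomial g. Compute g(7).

-80

Write g(x) = ax^2 + bx + c. Substituting each data point gives a linear system:
  4a + 2b + c = 0
  9a + 3b + c = -8
  16a + 4b + c = -20
Solving the system yields a = -2, b = 2, c = 4.
So g(x) = -2x² + 2x + 4.
Then g(7) = -80.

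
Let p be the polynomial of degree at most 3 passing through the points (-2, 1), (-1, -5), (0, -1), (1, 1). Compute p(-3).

29

Write p(u) = au^3 + bu^2 + cu + d. Substituting each data point gives a linear system:
  -8a + 4b - 2c + d = 1
  -a + b - c + d = -5
  d = -1
  a + b + c + d = 1
Solving the system yields a = -2, b = -1, c = 5, d = -1.
So p(u) = -2u^3 - u^2 + 5u - 1.
Then p(-3) = 29.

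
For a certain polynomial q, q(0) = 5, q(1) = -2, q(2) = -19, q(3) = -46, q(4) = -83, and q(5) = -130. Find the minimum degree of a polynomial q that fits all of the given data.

2

Forward differences of the values at t = 0, 1, 2, 3, 4, 5:
  q  : 5  -2  -19  -46  -83  -130
  Δ  : -7  -17  -27  -37  -47
  Δ^2: -10  -10  -10  -10
  Δ^3: 0  0  0
  Δ^4: 0  0
  Δ^5: 0
The second differences are constant (-10) and nonzero, while all higher differences vanish, so the minimal degree is 2.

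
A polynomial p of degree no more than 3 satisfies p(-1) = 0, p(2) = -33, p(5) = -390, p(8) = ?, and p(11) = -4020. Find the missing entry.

The 4 known points determine the degree-3 polynomial uniquely.
Write p(s) = as^3 + bs^2 + cs + d. Substituting each data point gives a linear system:
  -a + b - c + d = 0
  8a + 4b + 2c + d = -33
  125a + 25b + 5c + d = -390
  1331a + 121b + 11c + d = -4020
Solving the system yields a = -3, b = 0, c = -2, d = -5.
So p(s) = -3s³ - 2s - 5.
Then p(8) = -1557.

-1557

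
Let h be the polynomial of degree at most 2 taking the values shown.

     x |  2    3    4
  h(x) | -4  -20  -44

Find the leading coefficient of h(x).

-4

Write h(x) = ax^2 + bx + c. Substituting each data point gives a linear system:
  4a + 2b + c = -4
  9a + 3b + c = -20
  16a + 4b + c = -44
Solving the system yields a = -4, b = 4, c = 4.
So h(x) = -4x^2 + 4x + 4.
The leading coefficient is -4.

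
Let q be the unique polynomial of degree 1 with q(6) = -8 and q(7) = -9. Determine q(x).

q(x) = -x - 2

Write q(x) = ax + b. Substituting each data point gives a linear system:
  6a + b = -8
  7a + b = -9
Solving the system yields a = -1, b = -2.
So q(x) = -x - 2.
Check: q(7) = -9. ✓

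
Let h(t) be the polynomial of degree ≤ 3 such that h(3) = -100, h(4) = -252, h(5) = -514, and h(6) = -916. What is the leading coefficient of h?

Write h(t) = at^3 + bt^2 + ct + d. Substituting each data point gives a linear system:
  27a + 9b + 3c + d = -100
  64a + 16b + 4c + d = -252
  125a + 25b + 5c + d = -514
  216a + 36b + 6c + d = -916
Solving the system yields a = -5, b = 5, c = -2, d = -4.
So h(t) = -5t³ + 5t² - 2t - 4.
The leading coefficient is -5.

-5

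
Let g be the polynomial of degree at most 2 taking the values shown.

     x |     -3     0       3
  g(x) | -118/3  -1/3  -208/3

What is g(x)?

g(x) = -6x^2 - 5x - 1/3

Write g(x) = ax^2 + bx + c. Substituting each data point gives a linear system:
  9a - 3b + c = -118/3
  c = -1/3
  9a + 3b + c = -208/3
Solving the system yields a = -6, b = -5, c = -1/3.
So g(x) = -6x^2 - 5x - 1/3.
Check: g(3) = -208/3. ✓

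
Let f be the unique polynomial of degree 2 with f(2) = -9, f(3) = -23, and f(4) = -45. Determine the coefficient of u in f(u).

6

Write f(u) = au^2 + bu + c. Substituting each data point gives a linear system:
  4a + 2b + c = -9
  9a + 3b + c = -23
  16a + 4b + c = -45
Solving the system yields a = -4, b = 6, c = -5.
So f(u) = -4u^2 + 6u - 5.
The coefficient of u is 6.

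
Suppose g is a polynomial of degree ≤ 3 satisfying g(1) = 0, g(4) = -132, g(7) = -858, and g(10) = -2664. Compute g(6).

-520

Using the Lagrange interpolation formula with nodes 1, 4, 7, 10:
  L_0(n) = (n - 4)(n - 7)(n - 10) / -162
  L_1(n) = (n - 1)(n - 7)(n - 10) / 54
  L_2(n) = (n - 1)(n - 4)(n - 10) / -54
  L_3(n) = (n - 1)(n - 4)(n - 7) / 162
Then g(n) = 0·L_0(n) - 132·L_1(n) - 858·L_2(n) - 2664·L_3(n).
Expanding and collecting terms gives g(n) = -3n^3 + 3n^2 + 4n - 4.
Evaluating at n = 6: g(6) = -520.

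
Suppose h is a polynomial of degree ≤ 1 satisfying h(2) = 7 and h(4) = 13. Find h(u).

h(u) = 3u + 1

Write h(u) = au + b. Substituting each data point gives a linear system:
  2a + b = 7
  4a + b = 13
Solving the system yields a = 3, b = 1.
So h(u) = 3u + 1.
Check: h(2) = 7. ✓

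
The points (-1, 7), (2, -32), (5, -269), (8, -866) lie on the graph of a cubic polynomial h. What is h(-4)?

10

Using the Lagrange interpolation formula with nodes -1, 2, 5, 8:
  L_0(u) = (u - 2)(u - 5)(u - 8) / -162
  L_1(u) = (u + 1)(u - 5)(u - 8) / 54
  L_2(u) = (u + 1)(u - 2)(u - 8) / -54
  L_3(u) = (u + 1)(u - 2)(u - 5) / 162
Then h(u) = 7·L_0(u) - 32·L_1(u) - 269·L_2(u) - 866·L_3(u).
Expanding and collecting terms gives h(u) = -u^3 - 5u^2 - 5u + 6.
Evaluating at u = -4: h(-4) = 10.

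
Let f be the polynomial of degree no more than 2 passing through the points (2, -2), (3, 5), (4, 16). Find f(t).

f(t) = 2t^2 - 3t - 4

Write f(t) = at^2 + bt + c. Substituting each data point gives a linear system:
  4a + 2b + c = -2
  9a + 3b + c = 5
  16a + 4b + c = 16
Solving the system yields a = 2, b = -3, c = -4.
So f(t) = 2t² - 3t - 4.
Check: f(4) = 16. ✓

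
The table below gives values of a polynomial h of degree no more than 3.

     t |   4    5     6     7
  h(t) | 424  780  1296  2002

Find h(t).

h(t) = 5t^3 + 5t^2 + 6t

Using the Lagrange interpolation formula with nodes 4, 5, 6, 7:
  L_0(t) = (t - 5)(t - 6)(t - 7) / -6
  L_1(t) = (t - 4)(t - 6)(t - 7) / 2
  L_2(t) = (t - 4)(t - 5)(t - 7) / -2
  L_3(t) = (t - 4)(t - 5)(t - 6) / 6
Then h(t) = 424·L_0(t) + 780·L_1(t) + 1296·L_2(t) + 2002·L_3(t).
Expanding and collecting terms gives h(t) = 5t^3 + 5t^2 + 6t.
Check: h(7) = 2002. ✓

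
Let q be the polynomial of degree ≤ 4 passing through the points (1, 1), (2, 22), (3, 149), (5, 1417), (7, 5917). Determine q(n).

q(n) = 3n^4 - 4n^3 + 2n^2 - 2n + 2

Write q(n) = an^4 + bn^3 + cn^2 + dn + e. Substituting each data point gives a linear system:
  a + b + c + d + e = 1
  16a + 8b + 4c + 2d + e = 22
  81a + 27b + 9c + 3d + e = 149
  625a + 125b + 25c + 5d + e = 1417
  2401a + 343b + 49c + 7d + e = 5917
Solving the system yields a = 3, b = -4, c = 2, d = -2, e = 2.
So q(n) = 3n⁴ - 4n³ + 2n² - 2n + 2.
Check: q(3) = 149. ✓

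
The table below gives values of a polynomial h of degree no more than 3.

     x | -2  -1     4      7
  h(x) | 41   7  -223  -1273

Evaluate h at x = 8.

Write h(x) = ax^3 + bx^2 + cx + d. Substituting each data point gives a linear system:
  -8a + 4b - 2c + d = 41
  -a + b - c + d = 7
  64a + 16b + 4c + d = -223
  343a + 49b + 7c + d = -1273
Solving the system yields a = -4, b = 2, c = 0, d = 1.
So h(x) = -4x^3 + 2x^2 + 1.
Then h(8) = -1919.

-1919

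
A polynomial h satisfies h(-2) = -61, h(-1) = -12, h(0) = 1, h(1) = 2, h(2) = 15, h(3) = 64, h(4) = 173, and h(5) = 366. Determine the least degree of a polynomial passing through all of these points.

3

Forward differences of the values at u = -2, -1, 0, 1, 2, 3, 4, 5:
  h  : -61  -12  1  2  15  64  173  366
  Δ  : 49  13  1  13  49  109  193
  Δ^2: -36  -12  12  36  60  84
  Δ^3: 24  24  24  24  24
  Δ^4: 0  0  0  0
  Δ^5: 0  0  0
  Δ^6: 0  0
  Δ^7: 0
The third differences are constant (24) and nonzero, while all higher differences vanish, so the minimal degree is 3.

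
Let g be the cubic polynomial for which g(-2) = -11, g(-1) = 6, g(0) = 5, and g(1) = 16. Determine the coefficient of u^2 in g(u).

6

Write g(u) = au^3 + bu^2 + cu + d. Substituting each data point gives a linear system:
  -8a + 4b - 2c + d = -11
  -a + b - c + d = 6
  d = 5
  a + b + c + d = 16
Solving the system yields a = 5, b = 6, c = 0, d = 5.
So g(u) = 5u^3 + 6u^2 + 5.
The coefficient of u^2 is 6.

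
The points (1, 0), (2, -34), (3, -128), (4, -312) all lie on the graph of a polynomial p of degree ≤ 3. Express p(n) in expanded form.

Using the Lagrange interpolation formula with nodes 1, 2, 3, 4:
  L_0(n) = (n - 2)(n - 3)(n - 4) / -6
  L_1(n) = (n - 1)(n - 3)(n - 4) / 2
  L_2(n) = (n - 1)(n - 2)(n - 4) / -2
  L_3(n) = (n - 1)(n - 2)(n - 3) / 6
Then p(n) = 0·L_0(n) - 34·L_1(n) - 128·L_2(n) - 312·L_3(n).
Expanding and collecting terms gives p(n) = -5n³ + n + 4.
Check: p(4) = -312. ✓

p(n) = -5n^3 + n + 4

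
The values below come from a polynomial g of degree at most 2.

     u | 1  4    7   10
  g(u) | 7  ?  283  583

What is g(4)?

91

On equispaced nodes a degree-2 polynomial has vanishing third forward difference, so
  - g(1) + 3·g(4) - 3·g(7) + g(10) = 0.
Substituting the known values and solving for g(4):
  3·g(4) = 273
  g(4) = 91.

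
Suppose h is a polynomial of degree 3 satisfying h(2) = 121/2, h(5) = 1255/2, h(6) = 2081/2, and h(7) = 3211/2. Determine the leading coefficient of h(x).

Write h(x) = ax^3 + bx^2 + cx + d. Substituting each data point gives a linear system:
  8a + 4b + 2c + d = 121/2
  125a + 25b + 5c + d = 1255/2
  216a + 36b + 6c + d = 2081/2
  343a + 49b + 7c + d = 3211/2
Solving the system yields a = 4, b = 4, c = 5, d = 5/2.
So h(x) = 4x^3 + 4x^2 + 5x + 5/2.
The leading coefficient is 4.

4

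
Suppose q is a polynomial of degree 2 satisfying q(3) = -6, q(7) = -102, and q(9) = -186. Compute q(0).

3

Using the Lagrange interpolation formula with nodes 3, 7, 9:
  L_0(s) = (s - 7)(s - 9) / 24
  L_1(s) = (s - 3)(s - 9) / -8
  L_2(s) = (s - 3)(s - 7) / 12
Then q(s) = -6·L_0(s) - 102·L_1(s) - 186·L_2(s).
Expanding and collecting terms gives q(s) = -3s^2 + 6s + 3.
Evaluating at s = 0: q(0) = 3.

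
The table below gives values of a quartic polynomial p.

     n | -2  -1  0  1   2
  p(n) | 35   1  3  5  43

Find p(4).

731

Write p(n) = an^4 + bn^3 + cn^2 + dn + e. Substituting each data point gives a linear system:
  16a - 8b + 4c - 2d + e = 35
  a - b + c - d + e = 1
  e = 3
  a + b + c + d + e = 5
  16a + 8b + 4c + 2d + e = 43
Solving the system yields a = 3, b = 0, c = -3, d = 2, e = 3.
So p(n) = 3n^4 - 3n^2 + 2n + 3.
Then p(4) = 731.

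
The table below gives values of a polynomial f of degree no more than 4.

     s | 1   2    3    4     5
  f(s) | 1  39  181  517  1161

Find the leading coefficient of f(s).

1

Write f(s) = as^4 + bs^3 + cs^2 + ds + e. Substituting each data point gives a linear system:
  a + b + c + d + e = 1
  16a + 8b + 4c + 2d + e = 39
  81a + 27b + 9c + 3d + e = 181
  256a + 64b + 16c + 4d + e = 517
  625a + 125b + 25c + 5d + e = 1161
Solving the system yields a = 1, b = 5, c = -3, d = -3, e = 1.
So f(s) = s⁴ + 5s³ - 3s² - 3s + 1.
The leading coefficient is 1.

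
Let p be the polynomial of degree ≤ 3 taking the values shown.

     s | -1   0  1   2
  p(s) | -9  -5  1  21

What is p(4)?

Using the Lagrange interpolation formula with nodes -1, 0, 1, 2:
  L_0(s) = s(s - 1)(s - 2) / -6
  L_1(s) = (s + 1)(s - 1)(s - 2) / 2
  L_2(s) = (s + 1)s(s - 2) / -2
  L_3(s) = (s + 1)s(s - 1) / 6
Then p(s) = -9·L_0(s) - 5·L_1(s) + 1·L_2(s) + 21·L_3(s).
Expanding and collecting terms gives p(s) = 2s^3 + s^2 + 3s - 5.
Evaluating at s = 4: p(4) = 151.

151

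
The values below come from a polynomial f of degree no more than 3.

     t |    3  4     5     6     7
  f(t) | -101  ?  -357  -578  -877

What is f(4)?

-202

The 4 known points determine the degree-3 polynomial uniquely.
Write f(t) = at^3 + bt^2 + ct + d. Substituting each data point gives a linear system:
  27a + 9b + 3c + d = -101
  125a + 25b + 5c + d = -357
  216a + 36b + 6c + d = -578
  343a + 49b + 7c + d = -877
Solving the system yields a = -2, b = -3, c = -6, d = -2.
So f(t) = -2t^3 - 3t^2 - 6t - 2.
Then f(4) = -202.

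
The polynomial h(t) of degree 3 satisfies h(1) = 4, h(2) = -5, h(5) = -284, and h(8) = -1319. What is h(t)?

Write h(t) = at^3 + bt^2 + ct + d. Substituting each data point gives a linear system:
  a + b + c + d = 4
  8a + 4b + 2c + d = -5
  125a + 25b + 5c + d = -284
  512a + 64b + 8c + d = -1319
Solving the system yields a = -3, b = 3, c = 3, d = 1.
So h(t) = -3t³ + 3t² + 3t + 1.
Check: h(8) = -1319. ✓

h(t) = -3t^3 + 3t^2 + 3t + 1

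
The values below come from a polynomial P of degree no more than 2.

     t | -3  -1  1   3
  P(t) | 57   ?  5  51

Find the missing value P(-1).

The 3 known points determine the degree-2 polynomial uniquely.
Write P(t) = at^2 + bt + c. Substituting each data point gives a linear system:
  9a - 3b + c = 57
  a + b + c = 5
  9a + 3b + c = 51
Solving the system yields a = 6, b = -1, c = 0.
So P(t) = 6t^2 - t.
Then P(-1) = 7.

7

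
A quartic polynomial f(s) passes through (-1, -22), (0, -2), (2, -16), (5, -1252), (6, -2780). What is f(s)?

f(s) = -3s^4 + 6s^3 - 6s^2 + 5s - 2

Write f(s) = as^4 + bs^3 + cs^2 + ds + e. Substituting each data point gives a linear system:
  a - b + c - d + e = -22
  e = -2
  16a + 8b + 4c + 2d + e = -16
  625a + 125b + 25c + 5d + e = -1252
  1296a + 216b + 36c + 6d + e = -2780
Solving the system yields a = -3, b = 6, c = -6, d = 5, e = -2.
So f(s) = -3s^4 + 6s^3 - 6s^2 + 5s - 2.
Check: f(0) = -2. ✓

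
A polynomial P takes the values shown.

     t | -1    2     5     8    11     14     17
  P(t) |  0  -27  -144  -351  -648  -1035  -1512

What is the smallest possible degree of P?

Forward differences of the values at t = -1, 2, 5, 8, 11, 14, 17:
  P  : 0  -27  -144  -351  -648  -1035  -1512
  Δ  : -27  -117  -207  -297  -387  -477
  Δ^2: -90  -90  -90  -90  -90
  Δ^3: 0  0  0  0
  Δ^4: 0  0  0
  Δ^5: 0  0
  Δ^6: 0
The second differences are constant (-90) and nonzero, while all higher differences vanish, so the minimal degree is 2.

2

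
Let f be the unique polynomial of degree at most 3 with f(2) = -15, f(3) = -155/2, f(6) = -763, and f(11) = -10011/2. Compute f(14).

-10467

Using the Lagrange interpolation formula with nodes 2, 3, 6, 11:
  L_0(u) = (u - 3)(u - 6)(u - 11) / -36
  L_1(u) = (u - 2)(u - 6)(u - 11) / 24
  L_2(u) = (u - 2)(u - 3)(u - 11) / -60
  L_3(u) = (u - 2)(u - 3)(u - 6) / 360
Then f(u) = -15·L_0(u) - 155/2·L_1(u) - 763·L_2(u) - 10011/2·L_3(u).
Expanding and collecting terms gives f(u) = -4u³ + (5/2)u² + u + 5.
Evaluating at u = 14: f(14) = -10467.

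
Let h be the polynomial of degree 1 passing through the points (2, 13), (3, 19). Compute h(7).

43

Write h(t) = at + b. Substituting each data point gives a linear system:
  2a + b = 13
  3a + b = 19
Solving the system yields a = 6, b = 1.
So h(t) = 6t + 1.
Then h(7) = 43.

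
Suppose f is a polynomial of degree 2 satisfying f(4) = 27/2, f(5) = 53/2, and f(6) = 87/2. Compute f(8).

Forward differences of the values at t = 4, 5, 6:
  f  : 27/2  53/2  87/2
  Δ  : 13  17
  Δ^2: 4
The second differences are constant, confirming degree 2.
Interpolating (Newton forward form) and evaluating at t = 8 gives f(8) = 179/2.

179/2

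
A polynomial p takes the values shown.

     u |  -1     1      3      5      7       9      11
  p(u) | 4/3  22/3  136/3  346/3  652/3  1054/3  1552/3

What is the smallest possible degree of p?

2

Forward differences of the values at u = -1, 1, 3, 5, 7, 9, 11:
  p  : 4/3  22/3  136/3  346/3  652/3  1054/3  1552/3
  Δ  : 6  38  70  102  134  166
  Δ^2: 32  32  32  32  32
  Δ^3: 0  0  0  0
  Δ^4: 0  0  0
  Δ^5: 0  0
  Δ^6: 0
The second differences are constant (32) and nonzero, while all higher differences vanish, so the minimal degree is 2.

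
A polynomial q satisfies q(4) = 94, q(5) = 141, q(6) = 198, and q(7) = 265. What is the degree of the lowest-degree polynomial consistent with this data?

2

Forward differences of the values at x = 4, 5, 6, 7:
  q  : 94  141  198  265
  Δ  : 47  57  67
  Δ^2: 10  10
  Δ^3: 0
The second differences are constant (10) and nonzero, while all higher differences vanish, so the minimal degree is 2.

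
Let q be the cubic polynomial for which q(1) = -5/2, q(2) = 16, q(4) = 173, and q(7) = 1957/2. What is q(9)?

Using the Lagrange interpolation formula with nodes 1, 2, 4, 7:
  L_0(x) = (x - 2)(x - 4)(x - 7) / -18
  L_1(x) = (x - 1)(x - 4)(x - 7) / 10
  L_2(x) = (x - 1)(x - 2)(x - 7) / -18
  L_3(x) = (x - 1)(x - 2)(x - 4) / 90
Then q(x) = -5/2·L_0(x) + 16·L_1(x) + 173·L_2(x) + 1957/2·L_3(x).
Expanding and collecting terms gives q(x) = 3x^3 - x^2 + (1/2)x - 5.
Evaluating at x = 9: q(9) = 4211/2.

4211/2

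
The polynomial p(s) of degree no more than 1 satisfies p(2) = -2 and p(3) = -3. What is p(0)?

Write p(s) = as + b. Substituting each data point gives a linear system:
  2a + b = -2
  3a + b = -3
Solving the system yields a = -1, b = 0.
So p(s) = -s.
Then p(0) = 0.

0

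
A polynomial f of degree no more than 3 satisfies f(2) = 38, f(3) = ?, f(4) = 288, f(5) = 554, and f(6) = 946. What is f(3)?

The 4 known points determine the degree-3 polynomial uniquely.
Write f(s) = as^3 + bs^2 + cs + d. Substituting each data point gives a linear system:
  8a + 4b + 2c + d = 38
  64a + 16b + 4c + d = 288
  125a + 25b + 5c + d = 554
  216a + 36b + 6c + d = 946
Solving the system yields a = 4, b = 3, c = -5, d = 4.
So f(s) = 4s³ + 3s² - 5s + 4.
Then f(3) = 124.

124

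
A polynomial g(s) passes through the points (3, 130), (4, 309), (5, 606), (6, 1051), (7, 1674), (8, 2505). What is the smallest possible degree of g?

3

Forward differences of the values at s = 3, 4, 5, 6, 7, 8:
  g  : 130  309  606  1051  1674  2505
  Δ  : 179  297  445  623  831
  Δ^2: 118  148  178  208
  Δ^3: 30  30  30
  Δ^4: 0  0
  Δ^5: 0
The third differences are constant (30) and nonzero, while all higher differences vanish, so the minimal degree is 3.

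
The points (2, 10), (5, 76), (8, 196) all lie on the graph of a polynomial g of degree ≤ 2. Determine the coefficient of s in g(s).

Write g(s) = as^2 + bs + c. Substituting each data point gives a linear system:
  4a + 2b + c = 10
  25a + 5b + c = 76
  64a + 8b + c = 196
Solving the system yields a = 3, b = 1, c = -4.
So g(s) = 3s^2 + s - 4.
The coefficient of s is 1.

1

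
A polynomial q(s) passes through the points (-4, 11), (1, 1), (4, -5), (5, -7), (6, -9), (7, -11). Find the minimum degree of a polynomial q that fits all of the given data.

Divided differences on the nodes -4, 1, 4, 5, 6, 7:
  order 0: 11  1  -5  -7  -9  -11
  order 1: -2  -2  -2  -2  -2
  order 2: 0  0  0  0
  order 3: 0  0  0
  order 4: 0  0
  order 5: 0
The order-1 divided differences are all -2 (nonzero) and every higher order vanishes, so the data lies on a polynomial of degree exactly 1.

1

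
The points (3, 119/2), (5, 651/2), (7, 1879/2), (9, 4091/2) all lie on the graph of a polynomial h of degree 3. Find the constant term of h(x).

-2

Write h(x) = ax^3 + bx^2 + cx + d. Substituting each data point gives a linear system:
  27a + 9b + 3c + d = 119/2
  125a + 25b + 5c + d = 651/2
  343a + 49b + 7c + d = 1879/2
  729a + 81b + 9c + d = 4091/2
Solving the system yields a = 3, b = -3/2, c = -2, d = -2.
So h(x) = 3x^3 - (3/2)x^2 - 2x - 2.
The constant term is -2.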